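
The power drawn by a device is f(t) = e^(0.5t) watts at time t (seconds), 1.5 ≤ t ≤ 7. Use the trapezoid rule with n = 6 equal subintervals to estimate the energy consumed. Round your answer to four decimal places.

63.0784

Δt = (7 − 1.5)/6 = 11/12.
f(1.5) ≈ 2.1170, f(29/12) ≈ 3.3479, f(10/3) ≈ 5.2945, f(4.25) ≈ 8.3729, f(31/6) ≈ 13.2412, f(73/12) ≈ 20.9401, f(7) ≈ 33.1155.
T_6 = (Δt/2)·[f(t_0) + 2f(t_1) + ... + 2f(t_{5}) + f(t_6)].
Sum ≈ 63.0784.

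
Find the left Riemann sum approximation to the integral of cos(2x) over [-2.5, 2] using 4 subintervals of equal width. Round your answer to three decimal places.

0.066

Δx = (2 − (-2.5))/4 = 1.125.
Left endpoints: -2.5, -1.375, -0.25, 0.875.
f(-2.5) ≈ 0.284, f(-1.375) ≈ -0.924, f(-0.25) ≈ 0.878, f(0.875) ≈ -0.178.
Sum = Δx · [f(-2.5) + f(-1.375) + f(-0.25) + f(0.875)].
Sum ≈ 0.066.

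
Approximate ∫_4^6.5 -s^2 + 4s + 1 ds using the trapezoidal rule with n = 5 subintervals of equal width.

-15.3125

Δs = (6.5 − 4)/5 = 0.5.
f(4) = 1, f(4.5) = -1.25, f(5) = -4, f(5.5) = -7.25, f(6) = -11, f(6.5) = -15.25.
T_5 = (Δs/2)·[f(s_0) + 2f(s_1) + ... + 2f(s_{4}) + f(s_5)].
Sum = -15.3125.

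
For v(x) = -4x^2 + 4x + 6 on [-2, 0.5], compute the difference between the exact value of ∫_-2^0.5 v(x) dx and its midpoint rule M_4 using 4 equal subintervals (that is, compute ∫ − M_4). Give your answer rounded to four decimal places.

Exact integral: ∫_-2^0.5 v(x) dx ≈ -3.333333.
M_4 = -3.0078125.
Error ≈ -3.333333 − (-3.0078125) ≈ -0.3255.

-0.3255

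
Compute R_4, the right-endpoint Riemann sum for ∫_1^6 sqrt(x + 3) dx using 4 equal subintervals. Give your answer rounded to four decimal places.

Δx = (6 − 1)/4 = 1.25.
Right endpoints: 2.25, 3.5, 4.75, 6.
f(2.25) ≈ 2.2913, f(3.5) ≈ 2.5495, f(4.75) ≈ 2.7839, f(6) ≈ 3.0000.
Sum = Δx · [f(2.25) + f(3.5) + f(4.75) + f(6)].
Sum ≈ 13.2808.

13.2808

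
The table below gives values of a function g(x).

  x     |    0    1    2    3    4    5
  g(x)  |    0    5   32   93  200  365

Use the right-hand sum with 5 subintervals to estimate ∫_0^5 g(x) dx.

695

Δx = 1.
Sum = 1·[5 + 32 + 93 + 200 + 365] = 695.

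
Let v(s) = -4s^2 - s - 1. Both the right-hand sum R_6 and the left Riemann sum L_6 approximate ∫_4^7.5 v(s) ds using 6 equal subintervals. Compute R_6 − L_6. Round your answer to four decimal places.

R_6 ≈ -549.564815.
L_6 ≈ -453.606481.
R_6 − L_6 ≈ -95.9583.

-95.9583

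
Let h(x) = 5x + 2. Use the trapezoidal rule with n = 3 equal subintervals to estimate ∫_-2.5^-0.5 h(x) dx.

Δx = (-0.5 − (-2.5))/3 = 2/3.
h(-2.5) = -10.5, h(-11/6) = -43/6, h(-7/6) = -23/6, h(-0.5) = -0.5.
T_3 = (Δx/2)·[h(x_0) + 2h(x_1) + 2h(x_2) + h(x_3)].
Sum = -11.

-11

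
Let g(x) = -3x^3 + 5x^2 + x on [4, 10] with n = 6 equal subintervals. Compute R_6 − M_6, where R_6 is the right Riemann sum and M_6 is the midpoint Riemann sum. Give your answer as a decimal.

R_6 = -6955.
M_6 = -5677.
R_6 − M_6 = -1278.

-1278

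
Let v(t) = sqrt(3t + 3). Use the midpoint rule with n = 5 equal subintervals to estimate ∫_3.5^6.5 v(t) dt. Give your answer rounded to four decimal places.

12.6958

Δt = (6.5 − 3.5)/5 = 0.6.
Midpoints: 3.8, 4.4, 5, 5.6, 6.2.
v(3.8) ≈ 3.7947, v(4.4) ≈ 4.0249, v(5) ≈ 4.2426, v(5.6) ≈ 4.4497, v(6.2) ≈ 4.6476.
Sum = Δt · [v(3.8) + v(4.4) + v(5) + v(5.6) + v(6.2)].
Sum ≈ 12.6958.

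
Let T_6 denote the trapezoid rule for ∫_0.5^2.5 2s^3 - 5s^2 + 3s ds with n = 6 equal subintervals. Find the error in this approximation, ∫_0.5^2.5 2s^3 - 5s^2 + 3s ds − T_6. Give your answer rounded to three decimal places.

-0.148

Exact integral: ∫_0.5^2.5 f(s) ds ≈ 2.66667.
T_6 ≈ 2.81481.
Error ≈ 2.66667 − 2.81481 ≈ -0.148.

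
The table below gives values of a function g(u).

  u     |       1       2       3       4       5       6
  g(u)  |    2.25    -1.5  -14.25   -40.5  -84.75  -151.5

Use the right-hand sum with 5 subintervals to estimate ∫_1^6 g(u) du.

Δu = 1.
Sum = 1·[(-1.5) + (-14.25) + (-40.5) + (-84.75) + (-151.5)] = -292.5.

-292.5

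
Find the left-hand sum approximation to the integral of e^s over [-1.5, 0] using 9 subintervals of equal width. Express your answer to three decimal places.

0.714

Δs = (0 − (-1.5))/9 = 1/6.
Left endpoints: -1.5, -4/3, -7/6, -1, -5/6, -2/3, -0.5, -1/3, -1/6.
f(-1.5) ≈ 0.223, f(-4/3) ≈ 0.264, f(-7/6) ≈ 0.311, f(-1) ≈ 0.368, f(-5/6) ≈ 0.435, f(-2/3) ≈ 0.513, f(-0.5) ≈ 0.607, f(-1/3) ≈ 0.717, f(-1/6) ≈ 0.846.
Sum = Δs · [f(-1.5) + f(-4/3) + f(-7/6) + ...].
Sum ≈ 0.714.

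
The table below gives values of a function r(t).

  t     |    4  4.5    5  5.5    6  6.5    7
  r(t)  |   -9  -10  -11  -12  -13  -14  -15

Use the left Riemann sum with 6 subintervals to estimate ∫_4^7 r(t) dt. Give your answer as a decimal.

Δt = 0.5.
Sum = 0.5·[(-9) + (-10) + (-11) + (-12) + (-13) + (-14)] = -34.5.

-34.5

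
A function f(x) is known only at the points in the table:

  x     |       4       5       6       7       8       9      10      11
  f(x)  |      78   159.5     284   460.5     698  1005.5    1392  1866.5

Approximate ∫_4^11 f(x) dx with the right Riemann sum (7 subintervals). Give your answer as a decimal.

5866

Δx = 1.
Sum = 1·[159.5 + 284 + 460.5 + 698 + 1005.5 + 1392 + 1866.5] = 5866.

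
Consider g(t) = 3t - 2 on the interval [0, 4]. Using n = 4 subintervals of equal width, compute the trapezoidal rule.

16

Δt = (4 − 0)/4 = 1.
g(0) = -2, g(1) = 1, g(2) = 4, g(3) = 7, g(4) = 10.
T_4 = (Δt/2)·[g(t_0) + 2g(t_1) + 2g(t_2) + 2g(t_3) + g(t_4)].
Sum = 16.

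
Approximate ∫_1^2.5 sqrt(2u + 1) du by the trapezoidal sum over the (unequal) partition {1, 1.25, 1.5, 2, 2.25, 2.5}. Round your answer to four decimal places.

Subinterval widths: 0.25, 0.25, 0.5, 0.25, 0.25.
f(1) ≈ 1.7321, f(1.25) ≈ 1.8708, f(1.5) ≈ 2.0000, f(2) ≈ 2.2361, f(2.25) ≈ 2.3452, f(2.5) ≈ 2.4495.
On each subinterval the trapezoid contributes (Δu_i/2)·[f(u_{i-1}) + f(u_i)].
Sum ≈ 3.1652.

3.1652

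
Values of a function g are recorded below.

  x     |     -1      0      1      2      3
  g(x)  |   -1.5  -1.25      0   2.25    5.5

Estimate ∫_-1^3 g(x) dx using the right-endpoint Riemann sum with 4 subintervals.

Δx = 1.
Sum = 1·[(-1.25) + 0 + 2.25 + 5.5] = 6.5.

6.5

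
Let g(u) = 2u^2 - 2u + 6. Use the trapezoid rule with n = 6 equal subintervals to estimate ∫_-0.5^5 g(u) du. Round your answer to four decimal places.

Δu = (5 − (-0.5))/6 = 11/12.
g(-0.5) = 7.5, g(5/12) = 397/72, g(4/3) = 62/9, g(2.25) = 11.625, g(19/6) = 355/18, g(49/12) = 2245/72, g(5) = 46.
T_6 = (Δu/2)·[g(u_0) + 2g(u_1) + ... + 2g(u_{5}) + g(u_6)].
Sum ≈ 93.2072.

93.2072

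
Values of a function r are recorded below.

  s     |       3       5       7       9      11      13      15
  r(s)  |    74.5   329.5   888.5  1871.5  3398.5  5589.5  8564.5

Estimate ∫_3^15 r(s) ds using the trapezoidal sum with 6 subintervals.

Δs = 2.
T_6 = (2/2)·[74.5 + 2·329.5 + 2·888.5 + 2·1871.5 + 2·3398.5 + 2·5589.5 + 8564.5] = 32794.

32794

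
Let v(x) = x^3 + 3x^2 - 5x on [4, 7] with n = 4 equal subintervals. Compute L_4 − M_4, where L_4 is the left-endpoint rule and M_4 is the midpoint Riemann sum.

L_4 = 602.109375.
M_4 = 730.0078125.
L_4 − M_4 = -127.8984375.

-127.8984375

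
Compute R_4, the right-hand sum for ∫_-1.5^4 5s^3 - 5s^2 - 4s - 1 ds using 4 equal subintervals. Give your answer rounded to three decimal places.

Δs = (4 − (-1.5))/4 = 1.375.
Right endpoints: -0.125, 1.25, 2.625, 4.
f(-0.125) = -301/512, f(1.25) = -4.046875, f(2.625) = 22777/512, f(4) = 223.
Sum = Δs · [f(-0.125) + f(1.25) + f(2.625) + f(4)].
Sum ≈ 361.421.

361.421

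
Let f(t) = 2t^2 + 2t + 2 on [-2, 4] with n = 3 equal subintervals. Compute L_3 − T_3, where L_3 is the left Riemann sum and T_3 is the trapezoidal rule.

L_3 = 44.
T_3 = 80.
L_3 − T_3 = -36.

-36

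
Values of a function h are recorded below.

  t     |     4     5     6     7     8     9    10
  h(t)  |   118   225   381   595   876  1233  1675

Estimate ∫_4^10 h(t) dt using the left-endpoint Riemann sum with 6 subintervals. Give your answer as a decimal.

Δt = 1.
Sum = 1·[118 + 225 + 381 + 595 + 876 + 1233] = 3428.

3428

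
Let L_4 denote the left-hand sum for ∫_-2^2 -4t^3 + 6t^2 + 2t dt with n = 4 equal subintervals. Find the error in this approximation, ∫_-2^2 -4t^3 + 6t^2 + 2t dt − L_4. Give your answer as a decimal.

Exact integral: ∫_-2^2 f(t) dt = 32.
L_4 = 64.
Error = 32 − 64 = -32.

-32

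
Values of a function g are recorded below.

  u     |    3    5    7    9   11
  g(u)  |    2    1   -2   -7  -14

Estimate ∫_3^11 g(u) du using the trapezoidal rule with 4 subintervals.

Δu = 2.
T_4 = (2/2)·[2 + 2·1 + 2·(-2) + 2·(-7) + (-14)] = -28.

-28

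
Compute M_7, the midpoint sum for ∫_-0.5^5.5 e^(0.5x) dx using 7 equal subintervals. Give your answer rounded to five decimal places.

29.50137

Δx = (5.5 − (-0.5))/7 = 6/7.
Midpoints: -1/14, 11/14, 23/14, 2.5, 47/14, 59/14, 71/14.
f(-1/14) ≈ 0.96492, f(11/14) ≈ 1.48121, f(23/14) ≈ 2.27375, f(2.5) ≈ 3.49034, f(47/14) ≈ 5.35790, f(59/14) ≈ 8.22471, f(71/14) ≈ 12.62545.
Sum = Δx · [f(-1/14) + f(11/14) + f(23/14) + ...].
Sum ≈ 29.50137.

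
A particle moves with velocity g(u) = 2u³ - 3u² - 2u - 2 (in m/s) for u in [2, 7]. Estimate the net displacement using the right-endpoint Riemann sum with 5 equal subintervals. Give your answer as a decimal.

1085

Δu = (7 − 2)/5 = 1.
Right endpoints: 3, 4, 5, 6, 7.
g(3) = 19, g(4) = 70, g(5) = 163, g(6) = 310, g(7) = 523.
Sum = Δu · [g(3) + g(4) + g(5) + g(6) + g(7)].
Sum = 1085.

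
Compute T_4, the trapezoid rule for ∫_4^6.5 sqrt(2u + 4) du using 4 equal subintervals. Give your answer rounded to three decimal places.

9.506

Δu = (6.5 − 4)/4 = 0.625.
f(4) ≈ 3.464, f(4.625) ≈ 3.640, f(5.25) ≈ 3.808, f(5.875) ≈ 3.969, f(6.5) ≈ 4.123.
T_4 = (Δu/2)·[f(u_0) + 2f(u_1) + 2f(u_2) + 2f(u_3) + f(u_4)].
Sum ≈ 9.506.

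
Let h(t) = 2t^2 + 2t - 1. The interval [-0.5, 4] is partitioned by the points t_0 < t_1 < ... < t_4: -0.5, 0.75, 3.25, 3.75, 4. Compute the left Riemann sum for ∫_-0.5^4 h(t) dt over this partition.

24.15625

Subinterval widths: 1.25, 2.5, 0.5, 0.25.
Left endpoints: -0.5, 0.75, 3.25, 3.75.
h(-0.5) = -1.5, h(0.75) = 1.625, h(3.25) = 26.625, h(3.75) = 34.625.
Sum = Σ Δt_i · h(t_i).
Sum = 24.15625.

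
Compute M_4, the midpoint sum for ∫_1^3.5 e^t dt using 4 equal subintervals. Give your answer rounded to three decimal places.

Δt = (3.5 − 1)/4 = 0.625.
Midpoints: 1.3125, 1.9375, 2.5625, 3.1875.
f(1.3125) ≈ 3.715, f(1.9375) ≈ 6.941, f(2.5625) ≈ 12.968, f(3.1875) ≈ 24.228.
Sum = Δt · [f(1.3125) + f(1.9375) + f(2.5625) + f(3.1875)].
Sum ≈ 29.908.

29.908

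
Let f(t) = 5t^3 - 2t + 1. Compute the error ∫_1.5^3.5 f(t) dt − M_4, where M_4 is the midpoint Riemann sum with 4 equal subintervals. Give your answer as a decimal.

1.5625

Exact integral: ∫_1.5^3.5 f(t) dt = 173.25.
M_4 = 171.6875.
Error = 173.25 − 171.6875 = 1.5625.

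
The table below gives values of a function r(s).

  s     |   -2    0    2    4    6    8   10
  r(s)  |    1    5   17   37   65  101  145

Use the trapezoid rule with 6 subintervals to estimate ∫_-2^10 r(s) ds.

Δs = 2.
T_6 = (2/2)·[1 + 2·5 + 2·17 + 2·37 + 2·65 + 2·101 + 145] = 596.

596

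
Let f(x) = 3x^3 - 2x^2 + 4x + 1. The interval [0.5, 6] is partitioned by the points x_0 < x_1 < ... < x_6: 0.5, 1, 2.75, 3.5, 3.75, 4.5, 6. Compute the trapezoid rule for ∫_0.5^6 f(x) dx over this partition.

948.26171875

Subinterval widths: 0.5, 1.75, 0.75, 0.25, 0.75, 1.5.
f(0.5) = 2.875, f(1) = 6, f(2.75) = 59.265625, f(3.5) = 119.125, f(3.75) = 146.078125, f(4.5) = 251.875, f(6) = 601.
On each subinterval the trapezoid contributes (Δx_i/2)·[f(x_{i-1}) + f(x_i)].
Sum = 948.26171875.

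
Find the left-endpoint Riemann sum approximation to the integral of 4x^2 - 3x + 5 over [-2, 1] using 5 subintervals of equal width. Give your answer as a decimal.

Δx = (1 − (-2))/5 = 0.6.
Left endpoints: -2, -1.4, -0.8, -0.2, 0.4.
f(-2) = 27, f(-1.4) = 17.04, f(-0.8) = 9.96, f(-0.2) = 5.76, f(0.4) = 4.44.
Sum = Δx · [f(-2) + f(-1.4) + f(-0.8) + f(-0.2) + f(0.4)].
Sum = 38.52.

38.52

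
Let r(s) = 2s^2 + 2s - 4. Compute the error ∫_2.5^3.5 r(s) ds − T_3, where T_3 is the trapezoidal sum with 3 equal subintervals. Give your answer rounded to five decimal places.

-0.03704

Exact integral: ∫_2.5^3.5 r(s) ds ≈ 20.1666667.
T_3 ≈ 20.2037037.
Error ≈ 20.1666667 − 20.2037037 ≈ -0.03704.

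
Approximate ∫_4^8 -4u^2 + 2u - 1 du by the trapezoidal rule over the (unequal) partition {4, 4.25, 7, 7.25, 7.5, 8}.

Subinterval widths: 0.25, 2.75, 0.25, 0.25, 0.5.
f(4) = -57, f(4.25) = -64.75, f(7) = -183, f(7.25) = -196.75, f(7.5) = -211, f(8) = -241.
On each subinterval the trapezoid contributes (Δu_i/2)·[f(u_{i-1}) + f(u_i)].
Sum = -567.3125.

-567.3125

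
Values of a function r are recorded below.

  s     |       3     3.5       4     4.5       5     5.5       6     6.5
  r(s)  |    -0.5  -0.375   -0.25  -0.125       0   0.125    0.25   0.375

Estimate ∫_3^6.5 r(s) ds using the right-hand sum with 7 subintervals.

Δs = 0.5.
Sum = 0.5·[(-0.375) + (-0.25) + (-0.125) + 0 + 0.125 + 0.25 + 0.375] = 0.

0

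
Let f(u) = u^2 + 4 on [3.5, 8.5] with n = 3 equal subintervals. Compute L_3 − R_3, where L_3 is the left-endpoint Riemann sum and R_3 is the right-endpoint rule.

L_3 ≈ 162.731481.
R_3 ≈ 262.731481.
L_3 − R_3 = -100.

-100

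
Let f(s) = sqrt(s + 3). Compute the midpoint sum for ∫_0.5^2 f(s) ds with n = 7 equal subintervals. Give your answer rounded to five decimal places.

3.08838

Δs = (2 − 0.5)/7 = 3/14.
Midpoints: 17/28, 23/28, 29/28, 1.25, 41/28, 47/28, 53/28.
f(17/28) ≈ 1.89925, f(23/28) ≈ 1.95485, f(29/28) ≈ 2.00891, f(1.25) ≈ 2.06155, f(41/28) ≈ 2.11289, f(47/28) ≈ 2.16300, f(53/28) ≈ 2.21198.
Sum = Δs · [f(17/28) + f(23/28) + f(29/28) + ...].
Sum ≈ 3.08838.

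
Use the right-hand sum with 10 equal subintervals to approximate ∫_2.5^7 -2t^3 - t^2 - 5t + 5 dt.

Δt = (7 − 2.5)/10 = 0.45.
Right endpoints: 2.95, 3.4, 3.85, 4.3, 4.75, 5.2, 5.65, 6.1, 6.55, 7.
f(2.95) = -69.79725, f(3.4) = -102.168, f(3.85) = -143.20575, f(4.3) = -194.004, f(4.75) = -255.65625, f(5.2) = -329.256, f(5.65) = -415.89675, f(6.1) = -516.672, f(6.55) = -632.67525, f(7) = -765.
Sum = Δt · [f(2.95) + f(3.4) + f(3.85) + ...].
Sum = -1540.9490625.

-1540.9490625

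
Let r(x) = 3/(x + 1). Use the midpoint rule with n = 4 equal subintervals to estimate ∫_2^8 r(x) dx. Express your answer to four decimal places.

Δx = (8 − 2)/4 = 1.5.
Midpoints: 2.75, 4.25, 5.75, 7.25.
r(2.75) = 0.8, r(4.25) = 4/7, r(5.75) = 4/9, r(7.25) = 4/11.
Sum = Δx · [r(2.75) + r(4.25) + r(5.75) + r(7.25)].
Sum ≈ 3.2693.

3.2693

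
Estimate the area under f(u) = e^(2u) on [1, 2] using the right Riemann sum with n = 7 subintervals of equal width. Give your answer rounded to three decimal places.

27.137

Δu = (2 − 1)/7 = 1/7.
Right endpoints: 8/7, 9/7, 10/7, 11/7, 12/7, 13/7, 2.
f(8/7) ≈ 9.833, f(9/7) ≈ 13.085, f(10/7) ≈ 17.412, f(11/7) ≈ 23.170, f(12/7) ≈ 30.833, f(13/7) ≈ 41.029, f(2) ≈ 54.598.
Sum = Δu · [f(8/7) + f(9/7) + f(10/7) + ...].
Sum ≈ 27.137.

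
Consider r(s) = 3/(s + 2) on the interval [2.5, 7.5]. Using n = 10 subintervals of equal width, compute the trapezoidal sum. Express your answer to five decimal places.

2.24403

Δs = (7.5 − 2.5)/10 = 0.5.
r(2.5) = 2/3, r(3) = 0.6, r(3.5) = 6/11, r(4) = 0.5, r(4.5) = 6/13, r(5) = 3/7, r(5.5) = 0.4, r(6) = 0.375, r(6.5) = 6/17, r(7) = 1/3, r(7.5) = 6/19.
T_10 = (Δs/2)·[r(s_0) + 2r(s_1) + ... + 2r(s_{9}) + r(s_10)].
Sum ≈ 2.24403.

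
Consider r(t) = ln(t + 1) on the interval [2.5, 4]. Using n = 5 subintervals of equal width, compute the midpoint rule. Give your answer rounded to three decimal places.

Δt = (4 − 2.5)/5 = 0.3.
Midpoints: 2.65, 2.95, 3.25, 3.55, 3.85.
r(2.65) ≈ 1.295, r(2.95) ≈ 1.374, r(3.25) ≈ 1.447, r(3.55) ≈ 1.515, r(3.85) ≈ 1.579.
Sum = Δt · [r(2.65) + r(2.95) + r(3.25) + r(3.55) + r(3.85)].
Sum ≈ 2.163.

2.163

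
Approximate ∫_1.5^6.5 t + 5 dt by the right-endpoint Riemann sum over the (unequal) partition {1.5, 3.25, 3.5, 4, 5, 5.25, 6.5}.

Subinterval widths: 1.75, 0.25, 0.5, 1, 0.25, 1.25.
Right endpoints: 3.25, 3.5, 4, 5, 5.25, 6.5.
f(3.25) = 8.25, f(3.5) = 8.5, f(4) = 9, f(5) = 10, f(5.25) = 10.25, f(6.5) = 11.5.
Sum = Σ Δt_i · f(t_i).
Sum = 48.

48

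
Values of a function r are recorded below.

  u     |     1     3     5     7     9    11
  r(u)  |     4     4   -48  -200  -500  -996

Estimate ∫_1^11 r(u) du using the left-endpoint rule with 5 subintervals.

Δu = 2.
Sum = 2·[4 + 4 + (-48) + (-200) + (-500)] = -1480.

-1480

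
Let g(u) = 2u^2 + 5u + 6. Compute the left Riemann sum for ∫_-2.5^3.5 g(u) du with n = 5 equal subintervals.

67.68

Δu = (3.5 − (-2.5))/5 = 1.2.
Left endpoints: -2.5, -1.3, -0.1, 1.1, 2.3.
g(-2.5) = 6, g(-1.3) = 2.88, g(-0.1) = 5.52, g(1.1) = 13.92, g(2.3) = 28.08.
Sum = Δu · [g(-2.5) + g(-1.3) + g(-0.1) + g(1.1) + g(2.3)].
Sum = 67.68.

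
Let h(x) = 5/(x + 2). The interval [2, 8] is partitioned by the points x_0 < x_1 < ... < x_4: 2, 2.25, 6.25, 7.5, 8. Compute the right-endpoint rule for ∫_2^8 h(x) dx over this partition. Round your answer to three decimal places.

3.626

Subinterval widths: 0.25, 4, 1.25, 0.5.
Right endpoints: 2.25, 6.25, 7.5, 8.
h(2.25) = 20/17, h(6.25) = 20/33, h(7.5) = 10/19, h(8) = 0.5.
Sum = Σ Δx_i · h(x_i).
Sum ≈ 3.626.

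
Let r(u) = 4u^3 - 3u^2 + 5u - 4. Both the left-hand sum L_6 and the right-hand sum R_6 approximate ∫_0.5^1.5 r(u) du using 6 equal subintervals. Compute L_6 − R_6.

L_6 ≈ 1.79167.
R_6 ≈ 3.79167.
L_6 − R_6 = -2.

-2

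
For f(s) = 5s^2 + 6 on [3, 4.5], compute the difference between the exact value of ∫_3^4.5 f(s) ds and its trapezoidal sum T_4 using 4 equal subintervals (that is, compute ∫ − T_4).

Exact integral: ∫_3^4.5 f(s) ds = 115.875.
T_4 = 116.05078125.
Error = 115.875 − 116.05078125 = -0.17578125.

-0.17578125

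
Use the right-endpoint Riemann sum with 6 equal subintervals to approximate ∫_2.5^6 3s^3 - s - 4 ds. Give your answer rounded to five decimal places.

Δs = (6 − 2.5)/6 = 7/12.
Right endpoints: 37/12, 11/3, 4.25, 29/6, 65/12, 6.
f(37/12) = 46573/576, f(11/3) = 1262/9, f(4.25) = 222.046875, f(29/6) = 23753/72, f(65/12) = 269201/576, f(6) = 638.
Sum = Δs · [f(37/12) + f(11/3) + f(4.25) + ...].
Sum ≈ 1095.72786.

1095.72786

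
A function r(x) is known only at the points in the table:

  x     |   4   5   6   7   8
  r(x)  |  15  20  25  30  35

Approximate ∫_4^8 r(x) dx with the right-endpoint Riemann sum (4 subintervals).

110

Δx = 1.
Sum = 1·[20 + 25 + 30 + 35] = 110.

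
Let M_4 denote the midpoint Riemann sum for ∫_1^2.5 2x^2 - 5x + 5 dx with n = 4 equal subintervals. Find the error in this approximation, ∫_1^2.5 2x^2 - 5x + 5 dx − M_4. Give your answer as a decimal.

0.03515625

Exact integral: ∫_1^2.5 f(x) dx = 4.125.
M_4 = 4.08984375.
Error = 4.125 − 4.08984375 = 0.03515625.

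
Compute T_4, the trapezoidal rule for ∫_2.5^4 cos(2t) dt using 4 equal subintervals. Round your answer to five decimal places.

0.92804

Δt = (4 − 2.5)/4 = 0.375.
f(2.5) ≈ 0.28366, f(2.875) ≈ 0.86119, f(3.25) ≈ 0.97659, f(3.625) ≈ 0.56792, f(4) ≈ -0.14550.
T_4 = (Δt/2)·[f(t_0) + 2f(t_1) + 2f(t_2) + 2f(t_3) + f(t_4)].
Sum ≈ 0.92804.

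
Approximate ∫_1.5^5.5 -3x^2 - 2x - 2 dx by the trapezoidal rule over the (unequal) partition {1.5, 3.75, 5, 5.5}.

Subinterval widths: 2.25, 1.25, 0.5.
f(1.5) = -11.75, f(3.75) = -51.6875, f(5) = -87, f(5.5) = -103.75.
On each subinterval the trapezoid contributes (Δx_i/2)·[f(x_{i-1}) + f(x_i)].
Sum = -205.734375.

-205.734375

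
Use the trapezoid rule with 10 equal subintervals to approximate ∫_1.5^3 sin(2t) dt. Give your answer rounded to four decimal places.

-0.9678

Δt = (3 − 1.5)/10 = 0.15.
f(1.5) ≈ 0.1411, f(1.65) ≈ -0.1577, f(1.8) ≈ -0.4425, f(1.95) ≈ -0.6878, f(2.1) ≈ -0.8716, f(2.25) ≈ -0.9775, f(2.4) ≈ -0.9962, f(2.55) ≈ -0.9258, f(2.7) ≈ -0.7728, f(2.85) ≈ -0.5507, f(3) ≈ -0.2794.
T_10 = (Δt/2)·[f(t_0) + 2f(t_1) + ... + 2f(t_{9}) + f(t_10)].
Sum ≈ -0.9678.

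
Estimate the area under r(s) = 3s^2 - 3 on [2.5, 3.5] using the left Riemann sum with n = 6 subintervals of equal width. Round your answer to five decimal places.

Δs = (3.5 − 2.5)/6 = 1/6.
Left endpoints: 2.5, 8/3, 17/6, 3, 19/6, 10/3.
r(2.5) = 15.75, r(8/3) = 55/3, r(17/6) = 253/12, r(3) = 24, r(19/6) = 325/12, r(10/3) = 91/3.
Sum = Δs · [r(2.5) + r(8/3) + r(17/6) + ...].
Sum ≈ 22.76389.

22.76389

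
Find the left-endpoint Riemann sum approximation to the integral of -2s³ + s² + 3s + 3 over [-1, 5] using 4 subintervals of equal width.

-83.25

Δs = (5 − (-1))/4 = 1.5.
Left endpoints: -1, 0.5, 2, 3.5.
f(-1) = 3, f(0.5) = 4.5, f(2) = -3, f(3.5) = -60.
Sum = Δs · [f(-1) + f(0.5) + f(2) + f(3.5)].
Sum = -83.25.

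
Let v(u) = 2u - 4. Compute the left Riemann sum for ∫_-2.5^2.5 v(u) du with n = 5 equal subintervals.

Δu = (2.5 − (-2.5))/5 = 1.
Left endpoints: -2.5, -1.5, -0.5, 0.5, 1.5.
v(-2.5) = -9, v(-1.5) = -7, v(-0.5) = -5, v(0.5) = -3, v(1.5) = -1.
Sum = Δu · [v(-2.5) + v(-1.5) + v(-0.5) + v(0.5) + v(1.5)].
Sum = -25.

-25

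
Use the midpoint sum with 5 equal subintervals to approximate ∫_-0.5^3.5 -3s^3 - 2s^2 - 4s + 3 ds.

-149.86

Δs = (3.5 − (-0.5))/5 = 0.8.
Midpoints: -0.1, 0.7, 1.5, 2.3, 3.1.
f(-0.1) = 3.383, f(0.7) = -1.809, f(1.5) = -17.625, f(2.3) = -53.281, f(3.1) = -117.993.
Sum = Δs · [f(-0.1) + f(0.7) + f(1.5) + f(2.3) + f(3.1)].
Sum = -149.86.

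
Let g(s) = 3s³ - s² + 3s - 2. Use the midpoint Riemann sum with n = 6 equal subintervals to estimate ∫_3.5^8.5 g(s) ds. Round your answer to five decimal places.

Δs = (8.5 − 3.5)/6 = 5/6.
Midpoints: 47/12, 4.75, 67/12, 77/12, 7.25, 97/12.
g(47/12) = 100603/576, g(4.75) = 311.203125, g(67/12) = 505.734375, g(77/12) = 442753/576, g(7.25) = 1110.421875, g(97/12) = 295951/192.
Sum = Δs · [g(47/12) + g(4.75) + g(67/12) + ...].
Sum ≈ 3676.74769.

3676.74769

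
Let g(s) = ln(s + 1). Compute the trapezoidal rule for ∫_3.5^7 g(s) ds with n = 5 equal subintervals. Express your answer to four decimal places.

Δs = (7 − 3.5)/5 = 0.7.
g(3.5) ≈ 1.5041, g(4.2) ≈ 1.6487, g(4.9) ≈ 1.7750, g(5.6) ≈ 1.8871, g(6.3) ≈ 1.9879, g(7) ≈ 2.0794.
T_5 = (Δs/2)·[g(s_0) + 2g(s_1) + ... + 2g(s_{4}) + g(s_5)].
Sum ≈ 6.3632.

6.3632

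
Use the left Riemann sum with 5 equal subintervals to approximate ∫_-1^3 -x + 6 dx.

21.6

Δx = (3 − (-1))/5 = 0.8.
Left endpoints: -1, -0.2, 0.6, 1.4, 2.2.
f(-1) = 7, f(-0.2) = 6.2, f(0.6) = 5.4, f(1.4) = 4.6, f(2.2) = 3.8.
Sum = Δx · [f(-1) + f(-0.2) + f(0.6) + f(1.4) + f(2.2)].
Sum = 21.6.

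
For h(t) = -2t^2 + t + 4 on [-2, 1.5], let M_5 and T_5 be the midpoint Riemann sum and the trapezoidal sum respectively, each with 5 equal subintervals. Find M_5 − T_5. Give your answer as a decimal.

M_5 = 5.8275.
T_5 = 4.97.
M_5 − T_5 = 0.8575.

0.8575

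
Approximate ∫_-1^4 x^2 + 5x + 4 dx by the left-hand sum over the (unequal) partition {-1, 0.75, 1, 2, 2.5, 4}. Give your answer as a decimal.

55.203125

Subinterval widths: 1.75, 0.25, 1, 0.5, 1.5.
Left endpoints: -1, 0.75, 1, 2, 2.5.
f(-1) = 0, f(0.75) = 8.3125, f(1) = 10, f(2) = 18, f(2.5) = 22.75.
Sum = Σ Δx_i · f(x_i).
Sum = 55.203125.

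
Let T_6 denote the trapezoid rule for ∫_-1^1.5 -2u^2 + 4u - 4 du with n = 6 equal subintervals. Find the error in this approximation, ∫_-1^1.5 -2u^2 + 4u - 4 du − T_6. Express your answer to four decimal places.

Exact integral: ∫_-1^1.5 f(u) du ≈ -10.416667.
T_6 ≈ -10.561343.
Error ≈ -10.416667 − (-10.561343) ≈ 0.1447.

0.1447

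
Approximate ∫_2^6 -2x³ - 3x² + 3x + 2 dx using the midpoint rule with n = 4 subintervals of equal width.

-783

Δx = (6 − 2)/4 = 1.
Midpoints: 2.5, 3.5, 4.5, 5.5.
f(2.5) = -40.5, f(3.5) = -110, f(4.5) = -227.5, f(5.5) = -405.
Sum = Δx · [f(2.5) + f(3.5) + f(4.5) + f(5.5)].
Sum = -783.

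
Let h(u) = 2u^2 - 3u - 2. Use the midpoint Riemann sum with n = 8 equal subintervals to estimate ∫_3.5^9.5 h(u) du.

413.4375

Δu = (9.5 − 3.5)/8 = 0.75.
Midpoints: 3.875, 4.625, 5.375, 6.125, 6.875, 7.625, 8.375, 9.125.
h(3.875) = 16.40625, h(4.625) = 26.90625, h(5.375) = 39.65625, h(6.125) = 54.65625, h(6.875) = 71.90625, h(7.625) = 91.40625, h(8.375) = 113.15625, h(9.125) = 137.15625.
Sum = Δu · [h(3.875) + h(4.625) + h(5.375) + ...].
Sum = 413.4375.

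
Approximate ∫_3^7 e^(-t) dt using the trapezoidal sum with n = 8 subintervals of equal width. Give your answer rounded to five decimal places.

Δt = (7 − 3)/8 = 0.5.
f(3) ≈ 0.04979, f(3.5) ≈ 0.03020, f(4) ≈ 0.01832, f(4.5) ≈ 0.01111, f(5) ≈ 0.00674, f(5.5) ≈ 0.00409, f(6) ≈ 0.00248, f(6.5) ≈ 0.00150, f(7) ≈ 0.00091.
T_8 = (Δt/2)·[f(t_0) + 2f(t_1) + ... + 2f(t_{7}) + f(t_8)].
Sum ≈ 0.04989.

0.04989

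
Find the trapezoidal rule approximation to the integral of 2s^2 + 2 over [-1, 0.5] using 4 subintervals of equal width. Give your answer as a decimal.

3.8203125

Δs = (0.5 − (-1))/4 = 0.375.
f(-1) = 4, f(-0.625) = 2.78125, f(-0.25) = 2.125, f(0.125) = 2.03125, f(0.5) = 2.5.
T_4 = (Δs/2)·[f(s_0) + 2f(s_1) + 2f(s_2) + 2f(s_3) + f(s_4)].
Sum = 3.8203125.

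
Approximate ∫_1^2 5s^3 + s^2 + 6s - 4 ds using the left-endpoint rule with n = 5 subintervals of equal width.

21.84

Δs = (2 − 1)/5 = 0.2.
Left endpoints: 1, 1.2, 1.4, 1.6, 1.8.
f(1) = 8, f(1.2) = 13.28, f(1.4) = 20.08, f(1.6) = 28.64, f(1.8) = 39.2.
Sum = Δs · [f(1) + f(1.2) + f(1.4) + f(1.6) + f(1.8)].
Sum = 21.84.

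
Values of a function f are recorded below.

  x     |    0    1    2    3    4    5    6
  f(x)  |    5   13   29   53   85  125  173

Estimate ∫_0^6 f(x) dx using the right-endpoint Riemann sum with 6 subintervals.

Δx = 1.
Sum = 1·[13 + 29 + 53 + 85 + 125 + 173] = 478.

478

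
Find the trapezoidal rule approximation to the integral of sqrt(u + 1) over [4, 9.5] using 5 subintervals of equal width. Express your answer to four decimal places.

Δu = (9.5 − 4)/5 = 1.1.
f(4) ≈ 2.2361, f(5.1) ≈ 2.4698, f(6.2) ≈ 2.6833, f(7.3) ≈ 2.8810, f(8.4) ≈ 3.0659, f(9.5) ≈ 3.2404.
T_5 = (Δu/2)·[f(u_0) + 2f(u_1) + ... + 2f(u_{4}) + f(u_5)].
Sum ≈ 15.2221.

15.2221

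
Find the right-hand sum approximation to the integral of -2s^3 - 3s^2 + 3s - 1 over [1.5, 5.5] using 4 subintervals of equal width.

Δs = (5.5 − 1.5)/4 = 1.
Right endpoints: 2.5, 3.5, 4.5, 5.5.
f(2.5) = -43.5, f(3.5) = -113, f(4.5) = -230.5, f(5.5) = -408.
Sum = Δs · [f(2.5) + f(3.5) + f(4.5) + f(5.5)].
Sum = -795.

-795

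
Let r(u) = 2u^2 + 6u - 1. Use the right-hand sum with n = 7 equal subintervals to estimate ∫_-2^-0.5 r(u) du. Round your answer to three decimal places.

-7.316

Δu = (-0.5 − (-2))/7 = 3/14.
Right endpoints: -25/14, -11/7, -19/14, -8/7, -13/14, -5/7, -0.5.
r(-25/14) = -523/98, r(-11/7) = -269/49, r(-19/14) = -535/98, r(-8/7) = -257/49, r(-13/14) = -475/98, r(-5/7) = -209/49, r(-0.5) = -3.5.
Sum = Δu · [r(-25/14) + r(-11/7) + r(-19/14) + ...].
Sum ≈ -7.316.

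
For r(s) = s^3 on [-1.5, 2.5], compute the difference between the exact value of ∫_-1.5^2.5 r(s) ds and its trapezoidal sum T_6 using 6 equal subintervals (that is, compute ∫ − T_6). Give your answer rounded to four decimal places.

Exact integral: ∫_-1.5^2.5 r(s) ds = 8.5.
T_6 ≈ 8.944444.
Error ≈ 8.5 − 8.944444 ≈ -0.4444.

-0.4444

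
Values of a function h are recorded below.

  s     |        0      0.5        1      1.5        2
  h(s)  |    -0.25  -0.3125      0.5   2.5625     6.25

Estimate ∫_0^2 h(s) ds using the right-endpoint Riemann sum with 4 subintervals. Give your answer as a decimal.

Δs = 0.5.
Sum = 0.5·[(-0.3125) + 0.5 + 2.5625 + 6.25] = 4.5.

4.5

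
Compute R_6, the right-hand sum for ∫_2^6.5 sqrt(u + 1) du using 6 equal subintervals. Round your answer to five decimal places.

Δu = (6.5 − 2)/6 = 0.75.
Right endpoints: 2.75, 3.5, 4.25, 5, 5.75, 6.5.
f(2.75) ≈ 1.93649, f(3.5) ≈ 2.12132, f(4.25) ≈ 2.29129, f(5) ≈ 2.44949, f(5.75) ≈ 2.59808, f(6.5) ≈ 2.73861.
Sum = Δu · [f(2.75) + f(3.5) + f(4.25) + ...].
Sum ≈ 10.60146.

10.60146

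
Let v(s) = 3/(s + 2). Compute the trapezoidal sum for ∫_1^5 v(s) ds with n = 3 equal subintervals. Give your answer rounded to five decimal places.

2.58134

Δs = (5 − 1)/3 = 4/3.
v(1) = 1, v(7/3) = 9/13, v(11/3) = 9/17, v(5) = 3/7.
T_3 = (Δs/2)·[v(s_0) + 2v(s_1) + 2v(s_2) + v(s_3)].
Sum ≈ 2.58134.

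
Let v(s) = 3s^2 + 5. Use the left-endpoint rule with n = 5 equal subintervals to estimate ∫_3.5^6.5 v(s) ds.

Δs = (6.5 − 3.5)/5 = 0.6.
Left endpoints: 3.5, 4.1, 4.7, 5.3, 5.9.
v(3.5) = 41.75, v(4.1) = 55.43, v(4.7) = 71.27, v(5.3) = 89.27, v(5.9) = 109.43.
Sum = Δs · [v(3.5) + v(4.1) + v(4.7) + v(5.3) + v(5.9)].
Sum = 220.29.

220.29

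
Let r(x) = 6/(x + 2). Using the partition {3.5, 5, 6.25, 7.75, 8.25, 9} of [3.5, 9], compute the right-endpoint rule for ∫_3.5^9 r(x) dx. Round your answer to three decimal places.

3.820

Subinterval widths: 1.5, 1.25, 1.5, 0.5, 0.75.
Right endpoints: 5, 6.25, 7.75, 8.25, 9.
r(5) = 6/7, r(6.25) = 8/11, r(7.75) = 8/13, r(8.25) = 24/41, r(9) = 6/11.
Sum = Σ Δx_i · r(x_i).
Sum ≈ 3.820.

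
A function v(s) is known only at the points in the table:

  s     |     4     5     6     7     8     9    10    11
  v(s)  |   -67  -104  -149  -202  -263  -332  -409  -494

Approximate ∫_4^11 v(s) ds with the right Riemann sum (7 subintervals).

Δs = 1.
Sum = 1·[(-104) + (-149) + (-202) + (-263) + (-332) + (-409) + (-494)] = -1953.

-1953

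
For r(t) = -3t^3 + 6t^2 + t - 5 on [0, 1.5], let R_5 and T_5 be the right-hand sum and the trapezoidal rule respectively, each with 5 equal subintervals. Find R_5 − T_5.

0.73125

R_5 = -2.7075.
T_5 = -3.43875.
R_5 − T_5 = 0.73125.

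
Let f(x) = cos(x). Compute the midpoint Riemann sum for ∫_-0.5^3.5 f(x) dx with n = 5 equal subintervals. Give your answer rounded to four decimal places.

0.1321

Δx = (3.5 − (-0.5))/5 = 0.8.
Midpoints: -0.1, 0.7, 1.5, 2.3, 3.1.
f(-0.1) ≈ 0.9950, f(0.7) ≈ 0.7648, f(1.5) ≈ 0.0707, f(2.3) ≈ -0.6663, f(3.1) ≈ -0.9991.
Sum = Δx · [f(-0.1) + f(0.7) + f(1.5) + f(2.3) + f(3.1)].
Sum ≈ 0.1321.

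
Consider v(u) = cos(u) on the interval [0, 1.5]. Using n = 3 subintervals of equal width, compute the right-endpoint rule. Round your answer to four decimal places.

0.7443

Δu = (1.5 − 0)/3 = 0.5.
Right endpoints: 0.5, 1, 1.5.
v(0.5) ≈ 0.8776, v(1) ≈ 0.5403, v(1.5) ≈ 0.0707.
Sum = Δu · [v(0.5) + v(1) + v(1.5)].
Sum ≈ 0.7443.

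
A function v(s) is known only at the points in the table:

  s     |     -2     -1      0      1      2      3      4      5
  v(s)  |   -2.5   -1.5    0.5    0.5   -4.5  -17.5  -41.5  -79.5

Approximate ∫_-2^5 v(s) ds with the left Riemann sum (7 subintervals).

Δs = 1.
Sum = 1·[(-2.5) + (-1.5) + 0.5 + 0.5 + (-4.5) + (-17.5) + (-41.5)] = -66.5.

-66.5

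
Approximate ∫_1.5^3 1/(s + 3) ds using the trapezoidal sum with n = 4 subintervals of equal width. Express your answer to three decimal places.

Δs = (3 − 1.5)/4 = 0.375.
f(1.5) = 2/9, f(1.875) = 8/39, f(2.25) = 4/21, f(2.625) = 8/45, f(3) = 1/6.
T_4 = (Δs/2)·[f(s_0) + 2f(s_1) + 2f(s_2) + 2f(s_3) + f(s_4)].
Sum ≈ 0.288.

0.288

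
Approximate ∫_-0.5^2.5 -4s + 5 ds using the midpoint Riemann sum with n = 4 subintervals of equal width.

3

Δs = (2.5 − (-0.5))/4 = 0.75.
Midpoints: -0.125, 0.625, 1.375, 2.125.
f(-0.125) = 5.5, f(0.625) = 2.5, f(1.375) = -0.5, f(2.125) = -3.5.
Sum = Δs · [f(-0.125) + f(0.625) + f(1.375) + f(2.125)].
Sum = 3.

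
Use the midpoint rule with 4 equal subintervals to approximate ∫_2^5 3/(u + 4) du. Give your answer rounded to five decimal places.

Δu = (5 − 2)/4 = 0.75.
Midpoints: 2.375, 3.125, 3.875, 4.625.
f(2.375) = 8/17, f(3.125) = 8/19, f(3.875) = 8/21, f(4.625) = 8/23.
Sum = Δu · [f(2.375) + f(3.125) + f(3.875) + f(4.625)].
Sum ≈ 1.21531.

1.21531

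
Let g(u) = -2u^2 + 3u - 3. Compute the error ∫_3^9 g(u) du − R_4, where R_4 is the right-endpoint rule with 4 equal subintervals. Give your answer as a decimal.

Exact integral: ∫_3^9 g(u) du = -378.
R_4 = -477.
Error = -378 − (-477) = 99.

99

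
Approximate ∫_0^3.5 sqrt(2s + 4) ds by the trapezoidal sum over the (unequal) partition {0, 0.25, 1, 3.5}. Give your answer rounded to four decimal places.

Subinterval widths: 0.25, 0.75, 2.5.
f(0) ≈ 2.0000, f(0.25) ≈ 2.1213, f(1) ≈ 2.4495, f(3.5) ≈ 3.3166.
On each subinterval the trapezoid contributes (Δs_i/2)·[f(s_{i-1}) + f(s_i)].
Sum ≈ 9.4369.

9.4369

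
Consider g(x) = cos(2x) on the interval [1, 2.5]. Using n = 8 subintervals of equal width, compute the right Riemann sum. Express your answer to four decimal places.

Δx = (2.5 − 1)/8 = 0.1875.
Right endpoints: 1.1875, 1.375, 1.5625, 1.75, 1.9375, 2.125, 2.3125, 2.5.
g(1.1875) ≈ -0.7203, g(1.375) ≈ -0.9243, g(1.5625) ≈ -0.9999, g(1.75) ≈ -0.9365, g(1.9375) ≈ -0.7429, g(2.125) ≈ -0.4461, g(2.3125) ≈ -0.0873, g(2.5) ≈ 0.2837.
Sum = Δx · [g(1.1875) + g(1.375) + g(1.5625) + ...].
Sum ≈ -0.8575.

-0.8575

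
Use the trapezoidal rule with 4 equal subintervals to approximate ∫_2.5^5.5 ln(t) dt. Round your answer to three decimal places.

4.075

Δt = (5.5 − 2.5)/4 = 0.75.
f(2.5) ≈ 0.916, f(3.25) ≈ 1.179, f(4) ≈ 1.386, f(4.75) ≈ 1.558, f(5.5) ≈ 1.705.
T_4 = (Δt/2)·[f(t_0) + 2f(t_1) + 2f(t_2) + 2f(t_3) + f(t_4)].
Sum ≈ 4.075.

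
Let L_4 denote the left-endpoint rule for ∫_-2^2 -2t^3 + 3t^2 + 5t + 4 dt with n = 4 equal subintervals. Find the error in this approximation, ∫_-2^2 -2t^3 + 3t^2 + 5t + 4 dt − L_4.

Exact integral: ∫_-2^2 f(t) dt = 32.
L_4 = 40.
Error = 32 − 40 = -8.

-8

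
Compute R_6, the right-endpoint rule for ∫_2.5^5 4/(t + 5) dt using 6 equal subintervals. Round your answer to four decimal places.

1.1234

Δt = (5 − 2.5)/6 = 5/12.
Right endpoints: 35/12, 10/3, 3.75, 25/6, 55/12, 5.
f(35/12) = 48/95, f(10/3) = 0.48, f(3.75) = 16/35, f(25/6) = 24/55, f(55/12) = 48/115, f(5) = 0.4.
Sum = Δt · [f(35/12) + f(10/3) + f(3.75) + ...].
Sum ≈ 1.1234.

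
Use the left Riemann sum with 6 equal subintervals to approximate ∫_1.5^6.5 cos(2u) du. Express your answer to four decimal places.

-0.6850

Δu = (6.5 − 1.5)/6 = 5/6.
Left endpoints: 1.5, 7/3, 19/6, 4, 29/6, 17/3.
f(1.5) ≈ -0.9900, f(7/3) ≈ -0.0457, f(19/6) ≈ 0.9987, f(4) ≈ -0.1455, f(29/6) ≈ -0.9709, f(17/3) ≈ 0.3314.
Sum = Δu · [f(1.5) + f(7/3) + f(19/6) + ...].
Sum ≈ -0.6850.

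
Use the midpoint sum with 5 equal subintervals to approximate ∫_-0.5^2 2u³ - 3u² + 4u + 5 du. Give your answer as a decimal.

Δu = (2 − (-0.5))/5 = 0.5.
Midpoints: -0.25, 0.25, 0.75, 1.25, 1.75.
f(-0.25) = 3.78125, f(0.25) = 5.84375, f(0.75) = 7.15625, f(1.25) = 9.21875, f(1.75) = 13.53125.
Sum = Δu · [f(-0.25) + f(0.25) + f(0.75) + f(1.25) + f(1.75)].
Sum = 19.765625.

19.765625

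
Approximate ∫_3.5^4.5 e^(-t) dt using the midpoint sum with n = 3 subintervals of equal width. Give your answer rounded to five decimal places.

Δt = (4.5 − 3.5)/3 = 1/3.
Midpoints: 11/3, 4, 13/3.
f(11/3) ≈ 0.02556, f(4) ≈ 0.01832, f(13/3) ≈ 0.01312.
Sum = Δt · [f(11/3) + f(4) + f(13/3)].
Sum ≈ 0.01900.

0.01900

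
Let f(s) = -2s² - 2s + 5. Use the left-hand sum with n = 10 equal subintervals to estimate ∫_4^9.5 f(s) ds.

Δs = (9.5 − 4)/10 = 0.55.
Left endpoints: 4, 4.55, 5.1, 5.65, 6.2, 6.75, 7.3, 7.85, 8.4, 8.95.
f(4) = -35, f(4.55) = -45.505, f(5.1) = -57.22, f(5.65) = -70.145, f(6.2) = -84.28, f(6.75) = -99.625, f(7.3) = -116.18, f(7.85) = -133.945, f(8.4) = -152.92, f(8.95) = -173.105.
Sum = Δs · [f(4) + f(4.55) + f(5.1) + ...].
Sum = -532.35875.

-532.35875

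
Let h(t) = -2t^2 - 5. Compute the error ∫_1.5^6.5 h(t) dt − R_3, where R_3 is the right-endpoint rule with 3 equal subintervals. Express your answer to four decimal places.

Exact integral: ∫_1.5^6.5 h(t) dt ≈ -205.833333.
R_3 ≈ -277.129630.
Error ≈ -205.833333 − (-277.129630) ≈ 71.2963.

71.2963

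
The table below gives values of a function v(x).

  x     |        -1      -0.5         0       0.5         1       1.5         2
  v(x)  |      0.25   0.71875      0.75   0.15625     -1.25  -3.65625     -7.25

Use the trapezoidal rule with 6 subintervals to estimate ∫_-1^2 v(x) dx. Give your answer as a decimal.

-3.390625

Δx = 0.5.
T_6 = (0.5/2)·[0.25 + 2·0.71875 + 2·0.75 + 2·0.15625 + 2·(-1.25) + 2·(-3.65625) + (-7.25)] = -3.390625.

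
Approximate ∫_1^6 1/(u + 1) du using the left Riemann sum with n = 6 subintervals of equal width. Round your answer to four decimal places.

Δu = (6 − 1)/6 = 5/6.
Left endpoints: 1, 11/6, 8/3, 3.5, 13/3, 31/6.
f(1) = 0.5, f(11/6) = 6/17, f(8/3) = 3/11, f(3.5) = 2/9, f(13/3) = 0.1875, f(31/6) = 6/37.
Sum = Δu · [f(1) + f(11/6) + f(8/3) + ...].
Sum ≈ 1.4146.

1.4146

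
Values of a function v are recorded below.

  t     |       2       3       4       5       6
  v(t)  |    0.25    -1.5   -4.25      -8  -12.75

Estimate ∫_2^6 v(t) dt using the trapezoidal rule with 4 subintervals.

-20

Δt = 1.
T_4 = (1/2)·[0.25 + 2·(-1.5) + 2·(-4.25) + 2·(-8) + (-12.75)] = -20.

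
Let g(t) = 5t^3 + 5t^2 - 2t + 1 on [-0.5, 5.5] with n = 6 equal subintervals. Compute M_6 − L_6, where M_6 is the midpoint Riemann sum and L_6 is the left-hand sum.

M_6 = 1376.
L_6 = 954.5.
M_6 − L_6 = 421.5.

421.5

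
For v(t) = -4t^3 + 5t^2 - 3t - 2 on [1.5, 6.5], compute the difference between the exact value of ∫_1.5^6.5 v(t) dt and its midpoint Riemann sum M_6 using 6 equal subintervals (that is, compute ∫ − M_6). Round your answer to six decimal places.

-12.442130

Exact integral: ∫_1.5^6.5 v(t) dt ≈ -1397.91666667.
M_6 ≈ -1385.47453704.
Error ≈ -1397.91666667 − (-1385.47453704) ≈ -12.442130.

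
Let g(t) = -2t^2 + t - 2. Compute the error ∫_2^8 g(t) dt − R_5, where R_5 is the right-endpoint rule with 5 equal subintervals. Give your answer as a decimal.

Exact integral: ∫_2^8 g(t) dt = -318.
R_5 = -389.28.
Error = -318 − (-389.28) = 71.28.

71.28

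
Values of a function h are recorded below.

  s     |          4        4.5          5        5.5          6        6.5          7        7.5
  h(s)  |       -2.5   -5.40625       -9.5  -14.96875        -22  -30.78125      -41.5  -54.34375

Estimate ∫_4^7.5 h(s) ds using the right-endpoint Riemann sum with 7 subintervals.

-89.25

Δs = 0.5.
Sum = 0.5·[(-5.40625) + (-9.5) + (-14.96875) + (-22) + (-30.78125) + (-41.5) + (-54.34375)] = -89.25.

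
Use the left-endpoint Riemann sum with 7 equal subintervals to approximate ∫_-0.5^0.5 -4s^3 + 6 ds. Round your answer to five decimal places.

6.07143

Δs = (0.5 − (-0.5))/7 = 1/7.
Left endpoints: -0.5, -5/14, -3/14, -1/14, 1/14, 3/14, 5/14.
f(-0.5) = 6.5, f(-5/14) = 4241/686, f(-3/14) = 4143/686, f(-1/14) = 4117/686, f(1/14) = 4115/686, f(3/14) = 4089/686, f(5/14) = 3991/686.
Sum = Δs · [f(-0.5) + f(-5/14) + f(-3/14) + ...].
Sum ≈ 6.07143.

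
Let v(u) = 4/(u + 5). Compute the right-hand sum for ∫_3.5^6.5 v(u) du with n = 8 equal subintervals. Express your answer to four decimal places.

Δu = (6.5 − 3.5)/8 = 0.375.
Right endpoints: 3.875, 4.25, 4.625, 5, 5.375, 5.75, 6.125, 6.5.
v(3.875) = 32/71, v(4.25) = 16/37, v(4.625) = 32/77, v(5) = 0.4, v(5.375) = 32/83, v(5.75) = 16/43, v(6.125) = 32/89, v(6.5) = 8/23.
Sum = Δu · [v(3.875) + v(4.25) + v(4.625) + ...].
Sum ≈ 1.1864.

1.1864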